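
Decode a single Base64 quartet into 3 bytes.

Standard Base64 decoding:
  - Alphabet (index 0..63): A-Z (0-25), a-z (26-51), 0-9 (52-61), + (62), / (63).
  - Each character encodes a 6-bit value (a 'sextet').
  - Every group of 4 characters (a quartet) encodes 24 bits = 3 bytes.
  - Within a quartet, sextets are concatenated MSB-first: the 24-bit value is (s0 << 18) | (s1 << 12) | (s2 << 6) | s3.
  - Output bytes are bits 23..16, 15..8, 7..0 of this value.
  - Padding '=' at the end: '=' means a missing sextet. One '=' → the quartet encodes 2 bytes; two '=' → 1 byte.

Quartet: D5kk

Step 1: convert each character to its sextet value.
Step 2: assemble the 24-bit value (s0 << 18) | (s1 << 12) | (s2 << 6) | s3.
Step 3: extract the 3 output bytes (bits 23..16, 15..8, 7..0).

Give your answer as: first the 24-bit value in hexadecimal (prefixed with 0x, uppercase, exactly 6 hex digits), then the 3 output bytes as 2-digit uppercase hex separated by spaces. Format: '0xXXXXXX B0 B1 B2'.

Answer: 0x0F9924 0F 99 24

Derivation:
Sextets: D=3, 5=57, k=36, k=36
24-bit: (3<<18) | (57<<12) | (36<<6) | 36
      = 0x0C0000 | 0x039000 | 0x000900 | 0x000024
      = 0x0F9924
Bytes: (v>>16)&0xFF=0F, (v>>8)&0xFF=99, v&0xFF=24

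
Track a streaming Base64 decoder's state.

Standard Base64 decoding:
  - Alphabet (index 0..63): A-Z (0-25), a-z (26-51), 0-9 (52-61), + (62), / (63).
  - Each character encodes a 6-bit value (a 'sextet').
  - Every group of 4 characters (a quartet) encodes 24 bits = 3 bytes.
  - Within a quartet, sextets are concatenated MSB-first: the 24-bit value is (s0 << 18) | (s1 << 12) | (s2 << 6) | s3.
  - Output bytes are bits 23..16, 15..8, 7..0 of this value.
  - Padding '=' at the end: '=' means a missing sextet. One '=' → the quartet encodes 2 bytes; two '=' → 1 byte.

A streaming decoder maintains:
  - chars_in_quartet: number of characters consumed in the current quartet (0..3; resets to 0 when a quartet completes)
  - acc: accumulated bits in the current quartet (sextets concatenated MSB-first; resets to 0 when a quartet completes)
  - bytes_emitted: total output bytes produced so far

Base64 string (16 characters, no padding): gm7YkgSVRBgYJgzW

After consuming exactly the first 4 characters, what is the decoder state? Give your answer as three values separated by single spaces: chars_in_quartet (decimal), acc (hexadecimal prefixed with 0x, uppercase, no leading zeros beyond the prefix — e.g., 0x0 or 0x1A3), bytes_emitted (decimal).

After char 0 ('g'=32): chars_in_quartet=1 acc=0x20 bytes_emitted=0
After char 1 ('m'=38): chars_in_quartet=2 acc=0x826 bytes_emitted=0
After char 2 ('7'=59): chars_in_quartet=3 acc=0x209BB bytes_emitted=0
After char 3 ('Y'=24): chars_in_quartet=4 acc=0x826ED8 -> emit 82 6E D8, reset; bytes_emitted=3

Answer: 0 0x0 3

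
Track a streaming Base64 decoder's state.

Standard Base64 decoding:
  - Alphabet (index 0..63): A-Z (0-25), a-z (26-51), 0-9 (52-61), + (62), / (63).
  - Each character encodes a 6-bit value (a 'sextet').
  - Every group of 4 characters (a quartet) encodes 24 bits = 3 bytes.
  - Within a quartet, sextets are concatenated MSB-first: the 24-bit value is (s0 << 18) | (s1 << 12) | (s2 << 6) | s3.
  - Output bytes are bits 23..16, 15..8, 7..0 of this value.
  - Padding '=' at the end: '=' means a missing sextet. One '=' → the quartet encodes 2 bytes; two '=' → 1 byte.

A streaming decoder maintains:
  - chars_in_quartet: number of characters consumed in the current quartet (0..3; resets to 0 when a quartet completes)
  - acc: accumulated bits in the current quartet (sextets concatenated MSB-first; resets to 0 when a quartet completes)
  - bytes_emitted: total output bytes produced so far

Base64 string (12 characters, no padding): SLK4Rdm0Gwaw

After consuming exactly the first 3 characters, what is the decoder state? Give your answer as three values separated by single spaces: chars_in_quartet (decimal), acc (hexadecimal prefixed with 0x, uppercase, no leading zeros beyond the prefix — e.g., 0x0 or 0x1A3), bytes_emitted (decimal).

After char 0 ('S'=18): chars_in_quartet=1 acc=0x12 bytes_emitted=0
After char 1 ('L'=11): chars_in_quartet=2 acc=0x48B bytes_emitted=0
After char 2 ('K'=10): chars_in_quartet=3 acc=0x122CA bytes_emitted=0

Answer: 3 0x122CA 0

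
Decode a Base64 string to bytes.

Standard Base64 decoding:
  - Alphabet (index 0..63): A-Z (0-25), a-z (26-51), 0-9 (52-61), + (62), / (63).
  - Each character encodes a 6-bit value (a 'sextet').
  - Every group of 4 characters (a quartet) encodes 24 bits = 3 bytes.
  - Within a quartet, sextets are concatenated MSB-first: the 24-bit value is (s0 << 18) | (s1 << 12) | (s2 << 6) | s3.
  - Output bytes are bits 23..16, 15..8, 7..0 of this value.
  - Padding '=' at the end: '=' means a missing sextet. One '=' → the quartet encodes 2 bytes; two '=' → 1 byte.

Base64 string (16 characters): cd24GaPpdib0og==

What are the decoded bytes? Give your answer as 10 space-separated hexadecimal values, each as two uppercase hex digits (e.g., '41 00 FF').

After char 0 ('c'=28): chars_in_quartet=1 acc=0x1C bytes_emitted=0
After char 1 ('d'=29): chars_in_quartet=2 acc=0x71D bytes_emitted=0
After char 2 ('2'=54): chars_in_quartet=3 acc=0x1C776 bytes_emitted=0
After char 3 ('4'=56): chars_in_quartet=4 acc=0x71DDB8 -> emit 71 DD B8, reset; bytes_emitted=3
After char 4 ('G'=6): chars_in_quartet=1 acc=0x6 bytes_emitted=3
After char 5 ('a'=26): chars_in_quartet=2 acc=0x19A bytes_emitted=3
After char 6 ('P'=15): chars_in_quartet=3 acc=0x668F bytes_emitted=3
After char 7 ('p'=41): chars_in_quartet=4 acc=0x19A3E9 -> emit 19 A3 E9, reset; bytes_emitted=6
After char 8 ('d'=29): chars_in_quartet=1 acc=0x1D bytes_emitted=6
After char 9 ('i'=34): chars_in_quartet=2 acc=0x762 bytes_emitted=6
After char 10 ('b'=27): chars_in_quartet=3 acc=0x1D89B bytes_emitted=6
After char 11 ('0'=52): chars_in_quartet=4 acc=0x7626F4 -> emit 76 26 F4, reset; bytes_emitted=9
After char 12 ('o'=40): chars_in_quartet=1 acc=0x28 bytes_emitted=9
After char 13 ('g'=32): chars_in_quartet=2 acc=0xA20 bytes_emitted=9
Padding '==': partial quartet acc=0xA20 -> emit A2; bytes_emitted=10

Answer: 71 DD B8 19 A3 E9 76 26 F4 A2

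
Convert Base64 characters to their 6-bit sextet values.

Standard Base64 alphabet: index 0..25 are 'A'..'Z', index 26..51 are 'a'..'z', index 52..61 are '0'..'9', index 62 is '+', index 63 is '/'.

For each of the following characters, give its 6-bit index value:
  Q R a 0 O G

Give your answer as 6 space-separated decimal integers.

Answer: 16 17 26 52 14 6

Derivation:
'Q': A..Z range, ord('Q') − ord('A') = 16
'R': A..Z range, ord('R') − ord('A') = 17
'a': a..z range, 26 + ord('a') − ord('a') = 26
'0': 0..9 range, 52 + ord('0') − ord('0') = 52
'O': A..Z range, ord('O') − ord('A') = 14
'G': A..Z range, ord('G') − ord('A') = 6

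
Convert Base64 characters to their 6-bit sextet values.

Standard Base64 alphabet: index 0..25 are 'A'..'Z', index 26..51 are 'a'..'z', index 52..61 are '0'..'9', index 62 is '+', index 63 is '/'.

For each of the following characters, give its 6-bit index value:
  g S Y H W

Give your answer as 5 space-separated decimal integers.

Answer: 32 18 24 7 22

Derivation:
'g': a..z range, 26 + ord('g') − ord('a') = 32
'S': A..Z range, ord('S') − ord('A') = 18
'Y': A..Z range, ord('Y') − ord('A') = 24
'H': A..Z range, ord('H') − ord('A') = 7
'W': A..Z range, ord('W') − ord('A') = 22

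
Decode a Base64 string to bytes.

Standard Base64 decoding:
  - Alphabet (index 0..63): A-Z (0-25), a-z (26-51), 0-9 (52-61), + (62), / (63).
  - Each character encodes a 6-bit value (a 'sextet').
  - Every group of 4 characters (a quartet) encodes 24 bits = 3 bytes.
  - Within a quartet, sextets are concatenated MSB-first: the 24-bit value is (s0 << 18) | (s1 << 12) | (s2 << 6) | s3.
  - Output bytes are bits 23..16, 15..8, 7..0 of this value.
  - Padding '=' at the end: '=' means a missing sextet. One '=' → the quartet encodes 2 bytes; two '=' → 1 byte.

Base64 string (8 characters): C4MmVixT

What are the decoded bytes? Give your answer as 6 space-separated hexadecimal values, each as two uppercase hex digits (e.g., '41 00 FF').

Answer: 0B 83 26 56 2C 53

Derivation:
After char 0 ('C'=2): chars_in_quartet=1 acc=0x2 bytes_emitted=0
After char 1 ('4'=56): chars_in_quartet=2 acc=0xB8 bytes_emitted=0
After char 2 ('M'=12): chars_in_quartet=3 acc=0x2E0C bytes_emitted=0
After char 3 ('m'=38): chars_in_quartet=4 acc=0xB8326 -> emit 0B 83 26, reset; bytes_emitted=3
After char 4 ('V'=21): chars_in_quartet=1 acc=0x15 bytes_emitted=3
After char 5 ('i'=34): chars_in_quartet=2 acc=0x562 bytes_emitted=3
After char 6 ('x'=49): chars_in_quartet=3 acc=0x158B1 bytes_emitted=3
After char 7 ('T'=19): chars_in_quartet=4 acc=0x562C53 -> emit 56 2C 53, reset; bytes_emitted=6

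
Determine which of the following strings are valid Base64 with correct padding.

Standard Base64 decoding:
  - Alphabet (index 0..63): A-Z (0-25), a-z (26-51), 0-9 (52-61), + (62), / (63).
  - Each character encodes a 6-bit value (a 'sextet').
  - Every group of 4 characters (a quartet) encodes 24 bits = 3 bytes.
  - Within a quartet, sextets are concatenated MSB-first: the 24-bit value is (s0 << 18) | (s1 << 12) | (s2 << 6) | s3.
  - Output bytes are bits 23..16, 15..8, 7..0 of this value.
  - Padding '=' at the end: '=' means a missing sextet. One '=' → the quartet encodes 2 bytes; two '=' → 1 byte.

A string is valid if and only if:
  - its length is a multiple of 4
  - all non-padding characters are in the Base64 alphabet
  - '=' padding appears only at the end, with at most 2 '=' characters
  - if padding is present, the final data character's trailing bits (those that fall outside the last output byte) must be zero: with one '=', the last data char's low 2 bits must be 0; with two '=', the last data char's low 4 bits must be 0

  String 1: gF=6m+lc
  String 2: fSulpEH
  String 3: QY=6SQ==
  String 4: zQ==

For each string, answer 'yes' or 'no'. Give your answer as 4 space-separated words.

Answer: no no no yes

Derivation:
String 1: 'gF=6m+lc' → invalid (bad char(s): ['=']; '=' in middle)
String 2: 'fSulpEH' → invalid (len=7 not mult of 4)
String 3: 'QY=6SQ==' → invalid (bad char(s): ['=']; '=' in middle)
String 4: 'zQ==' → valid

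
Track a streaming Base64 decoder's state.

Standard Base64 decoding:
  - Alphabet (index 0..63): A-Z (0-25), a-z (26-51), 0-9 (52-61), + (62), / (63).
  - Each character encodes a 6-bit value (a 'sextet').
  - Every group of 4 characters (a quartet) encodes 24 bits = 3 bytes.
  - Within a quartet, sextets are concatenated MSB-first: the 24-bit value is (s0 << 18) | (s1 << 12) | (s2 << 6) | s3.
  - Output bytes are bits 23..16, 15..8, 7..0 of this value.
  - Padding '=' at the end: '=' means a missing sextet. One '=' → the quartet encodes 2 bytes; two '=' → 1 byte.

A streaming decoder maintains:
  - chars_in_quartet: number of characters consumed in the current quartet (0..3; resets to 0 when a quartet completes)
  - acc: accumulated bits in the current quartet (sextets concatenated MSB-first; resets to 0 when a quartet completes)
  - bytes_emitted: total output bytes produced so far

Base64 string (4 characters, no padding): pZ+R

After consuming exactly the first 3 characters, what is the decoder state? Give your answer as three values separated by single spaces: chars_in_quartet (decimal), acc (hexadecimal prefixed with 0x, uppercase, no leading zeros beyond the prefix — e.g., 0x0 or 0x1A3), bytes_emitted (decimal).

Answer: 3 0x2967E 0

Derivation:
After char 0 ('p'=41): chars_in_quartet=1 acc=0x29 bytes_emitted=0
After char 1 ('Z'=25): chars_in_quartet=2 acc=0xA59 bytes_emitted=0
After char 2 ('+'=62): chars_in_quartet=3 acc=0x2967E bytes_emitted=0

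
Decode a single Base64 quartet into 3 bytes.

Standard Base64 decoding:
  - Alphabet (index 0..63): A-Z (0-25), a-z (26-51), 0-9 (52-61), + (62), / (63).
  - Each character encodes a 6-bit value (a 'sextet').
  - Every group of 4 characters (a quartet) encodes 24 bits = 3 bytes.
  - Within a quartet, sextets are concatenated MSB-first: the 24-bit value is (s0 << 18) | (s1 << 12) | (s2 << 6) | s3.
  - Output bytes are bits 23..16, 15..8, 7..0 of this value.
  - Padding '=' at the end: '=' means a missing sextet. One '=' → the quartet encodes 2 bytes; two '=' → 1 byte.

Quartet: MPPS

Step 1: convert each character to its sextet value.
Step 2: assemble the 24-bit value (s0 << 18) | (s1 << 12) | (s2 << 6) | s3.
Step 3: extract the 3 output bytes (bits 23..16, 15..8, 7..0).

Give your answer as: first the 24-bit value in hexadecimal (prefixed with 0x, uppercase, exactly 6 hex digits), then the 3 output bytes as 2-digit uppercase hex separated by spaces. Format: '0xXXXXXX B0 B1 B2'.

Sextets: M=12, P=15, P=15, S=18
24-bit: (12<<18) | (15<<12) | (15<<6) | 18
      = 0x300000 | 0x00F000 | 0x0003C0 | 0x000012
      = 0x30F3D2
Bytes: (v>>16)&0xFF=30, (v>>8)&0xFF=F3, v&0xFF=D2

Answer: 0x30F3D2 30 F3 D2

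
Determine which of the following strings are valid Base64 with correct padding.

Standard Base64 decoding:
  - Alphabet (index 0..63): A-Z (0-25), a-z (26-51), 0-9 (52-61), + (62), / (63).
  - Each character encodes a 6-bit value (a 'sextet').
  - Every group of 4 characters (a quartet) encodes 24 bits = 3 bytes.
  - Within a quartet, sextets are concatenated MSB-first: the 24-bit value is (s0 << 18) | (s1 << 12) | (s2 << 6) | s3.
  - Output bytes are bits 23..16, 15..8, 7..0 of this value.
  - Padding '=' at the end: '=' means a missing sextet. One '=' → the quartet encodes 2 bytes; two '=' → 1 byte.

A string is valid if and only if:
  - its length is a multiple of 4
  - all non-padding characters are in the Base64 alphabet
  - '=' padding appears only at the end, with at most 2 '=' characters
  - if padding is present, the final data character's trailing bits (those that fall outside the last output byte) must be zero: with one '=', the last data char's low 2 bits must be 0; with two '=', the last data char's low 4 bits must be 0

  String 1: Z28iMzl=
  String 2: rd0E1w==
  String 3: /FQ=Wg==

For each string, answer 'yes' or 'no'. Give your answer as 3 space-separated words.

String 1: 'Z28iMzl=' → invalid (bad trailing bits)
String 2: 'rd0E1w==' → valid
String 3: '/FQ=Wg==' → invalid (bad char(s): ['=']; '=' in middle)

Answer: no yes no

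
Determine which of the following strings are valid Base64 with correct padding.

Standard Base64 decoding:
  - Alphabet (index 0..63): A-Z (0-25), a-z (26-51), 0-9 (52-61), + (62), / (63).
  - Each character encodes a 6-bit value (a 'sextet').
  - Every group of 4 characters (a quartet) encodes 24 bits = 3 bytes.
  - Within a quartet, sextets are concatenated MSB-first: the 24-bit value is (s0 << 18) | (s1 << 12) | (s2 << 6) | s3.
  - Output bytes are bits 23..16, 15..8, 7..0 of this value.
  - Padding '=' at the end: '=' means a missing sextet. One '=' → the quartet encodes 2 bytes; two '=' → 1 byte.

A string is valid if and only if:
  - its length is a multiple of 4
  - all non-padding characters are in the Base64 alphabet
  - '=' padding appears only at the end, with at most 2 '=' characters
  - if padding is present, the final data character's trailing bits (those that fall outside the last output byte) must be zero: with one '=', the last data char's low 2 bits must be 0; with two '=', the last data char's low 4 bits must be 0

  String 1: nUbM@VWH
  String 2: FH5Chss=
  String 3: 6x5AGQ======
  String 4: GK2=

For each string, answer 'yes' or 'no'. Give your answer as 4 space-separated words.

Answer: no yes no no

Derivation:
String 1: 'nUbM@VWH' → invalid (bad char(s): ['@'])
String 2: 'FH5Chss=' → valid
String 3: '6x5AGQ======' → invalid (6 pad chars (max 2))
String 4: 'GK2=' → invalid (bad trailing bits)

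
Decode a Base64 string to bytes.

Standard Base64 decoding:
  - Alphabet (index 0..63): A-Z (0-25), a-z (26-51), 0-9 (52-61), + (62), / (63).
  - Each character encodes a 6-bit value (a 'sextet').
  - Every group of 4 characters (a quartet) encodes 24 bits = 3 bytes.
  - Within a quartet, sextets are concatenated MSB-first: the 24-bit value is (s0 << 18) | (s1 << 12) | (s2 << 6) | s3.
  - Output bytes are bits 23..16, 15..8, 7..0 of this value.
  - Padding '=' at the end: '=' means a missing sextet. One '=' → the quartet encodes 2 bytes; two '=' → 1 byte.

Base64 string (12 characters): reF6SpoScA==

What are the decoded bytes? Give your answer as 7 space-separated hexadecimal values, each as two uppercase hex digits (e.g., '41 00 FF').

After char 0 ('r'=43): chars_in_quartet=1 acc=0x2B bytes_emitted=0
After char 1 ('e'=30): chars_in_quartet=2 acc=0xADE bytes_emitted=0
After char 2 ('F'=5): chars_in_quartet=3 acc=0x2B785 bytes_emitted=0
After char 3 ('6'=58): chars_in_quartet=4 acc=0xADE17A -> emit AD E1 7A, reset; bytes_emitted=3
After char 4 ('S'=18): chars_in_quartet=1 acc=0x12 bytes_emitted=3
After char 5 ('p'=41): chars_in_quartet=2 acc=0x4A9 bytes_emitted=3
After char 6 ('o'=40): chars_in_quartet=3 acc=0x12A68 bytes_emitted=3
After char 7 ('S'=18): chars_in_quartet=4 acc=0x4A9A12 -> emit 4A 9A 12, reset; bytes_emitted=6
After char 8 ('c'=28): chars_in_quartet=1 acc=0x1C bytes_emitted=6
After char 9 ('A'=0): chars_in_quartet=2 acc=0x700 bytes_emitted=6
Padding '==': partial quartet acc=0x700 -> emit 70; bytes_emitted=7

Answer: AD E1 7A 4A 9A 12 70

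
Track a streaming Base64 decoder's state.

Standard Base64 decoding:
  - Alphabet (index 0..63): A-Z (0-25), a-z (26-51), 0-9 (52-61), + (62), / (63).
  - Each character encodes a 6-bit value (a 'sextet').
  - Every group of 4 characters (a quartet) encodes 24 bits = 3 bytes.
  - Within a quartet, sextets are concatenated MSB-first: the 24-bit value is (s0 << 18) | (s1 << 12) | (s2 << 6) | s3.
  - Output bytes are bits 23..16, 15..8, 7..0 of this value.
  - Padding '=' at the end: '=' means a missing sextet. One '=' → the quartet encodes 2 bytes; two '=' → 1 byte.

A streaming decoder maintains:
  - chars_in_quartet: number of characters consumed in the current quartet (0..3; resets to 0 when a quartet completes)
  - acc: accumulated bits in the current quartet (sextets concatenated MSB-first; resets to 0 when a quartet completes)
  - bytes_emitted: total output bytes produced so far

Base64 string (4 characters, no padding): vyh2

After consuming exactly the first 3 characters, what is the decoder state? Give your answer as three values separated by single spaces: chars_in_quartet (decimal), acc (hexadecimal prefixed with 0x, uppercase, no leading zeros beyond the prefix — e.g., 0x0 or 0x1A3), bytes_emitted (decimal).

Answer: 3 0x2FCA1 0

Derivation:
After char 0 ('v'=47): chars_in_quartet=1 acc=0x2F bytes_emitted=0
After char 1 ('y'=50): chars_in_quartet=2 acc=0xBF2 bytes_emitted=0
After char 2 ('h'=33): chars_in_quartet=3 acc=0x2FCA1 bytes_emitted=0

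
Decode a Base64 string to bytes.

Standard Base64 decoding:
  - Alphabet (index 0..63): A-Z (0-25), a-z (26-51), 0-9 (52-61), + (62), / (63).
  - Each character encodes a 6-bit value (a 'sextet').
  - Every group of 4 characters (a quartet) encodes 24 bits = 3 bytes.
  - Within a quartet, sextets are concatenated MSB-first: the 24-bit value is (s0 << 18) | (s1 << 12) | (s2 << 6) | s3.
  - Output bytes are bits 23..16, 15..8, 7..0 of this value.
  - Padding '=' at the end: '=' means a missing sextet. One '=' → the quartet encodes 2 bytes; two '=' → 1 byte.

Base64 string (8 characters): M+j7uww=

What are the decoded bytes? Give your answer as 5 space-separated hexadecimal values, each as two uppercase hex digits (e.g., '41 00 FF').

Answer: 33 E8 FB BB 0C

Derivation:
After char 0 ('M'=12): chars_in_quartet=1 acc=0xC bytes_emitted=0
After char 1 ('+'=62): chars_in_quartet=2 acc=0x33E bytes_emitted=0
After char 2 ('j'=35): chars_in_quartet=3 acc=0xCFA3 bytes_emitted=0
After char 3 ('7'=59): chars_in_quartet=4 acc=0x33E8FB -> emit 33 E8 FB, reset; bytes_emitted=3
After char 4 ('u'=46): chars_in_quartet=1 acc=0x2E bytes_emitted=3
After char 5 ('w'=48): chars_in_quartet=2 acc=0xBB0 bytes_emitted=3
After char 6 ('w'=48): chars_in_quartet=3 acc=0x2EC30 bytes_emitted=3
Padding '=': partial quartet acc=0x2EC30 -> emit BB 0C; bytes_emitted=5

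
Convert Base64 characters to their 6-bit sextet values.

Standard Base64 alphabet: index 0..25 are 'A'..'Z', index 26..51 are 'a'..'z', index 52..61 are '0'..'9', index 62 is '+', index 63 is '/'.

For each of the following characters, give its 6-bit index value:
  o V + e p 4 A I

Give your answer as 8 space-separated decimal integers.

'o': a..z range, 26 + ord('o') − ord('a') = 40
'V': A..Z range, ord('V') − ord('A') = 21
'+': index 62
'e': a..z range, 26 + ord('e') − ord('a') = 30
'p': a..z range, 26 + ord('p') − ord('a') = 41
'4': 0..9 range, 52 + ord('4') − ord('0') = 56
'A': A..Z range, ord('A') − ord('A') = 0
'I': A..Z range, ord('I') − ord('A') = 8

Answer: 40 21 62 30 41 56 0 8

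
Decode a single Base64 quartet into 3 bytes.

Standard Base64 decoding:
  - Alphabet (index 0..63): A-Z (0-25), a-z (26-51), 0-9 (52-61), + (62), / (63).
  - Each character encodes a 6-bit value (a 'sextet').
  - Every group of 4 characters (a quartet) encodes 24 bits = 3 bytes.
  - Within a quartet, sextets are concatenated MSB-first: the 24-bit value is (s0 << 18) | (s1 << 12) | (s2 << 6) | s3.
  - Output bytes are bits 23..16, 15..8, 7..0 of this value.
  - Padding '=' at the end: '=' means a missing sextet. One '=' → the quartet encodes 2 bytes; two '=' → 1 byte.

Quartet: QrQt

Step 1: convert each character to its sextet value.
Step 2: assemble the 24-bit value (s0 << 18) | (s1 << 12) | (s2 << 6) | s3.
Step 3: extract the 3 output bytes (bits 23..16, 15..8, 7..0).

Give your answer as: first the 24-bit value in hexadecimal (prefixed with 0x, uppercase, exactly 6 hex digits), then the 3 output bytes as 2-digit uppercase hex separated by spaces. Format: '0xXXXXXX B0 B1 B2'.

Sextets: Q=16, r=43, Q=16, t=45
24-bit: (16<<18) | (43<<12) | (16<<6) | 45
      = 0x400000 | 0x02B000 | 0x000400 | 0x00002D
      = 0x42B42D
Bytes: (v>>16)&0xFF=42, (v>>8)&0xFF=B4, v&0xFF=2D

Answer: 0x42B42D 42 B4 2D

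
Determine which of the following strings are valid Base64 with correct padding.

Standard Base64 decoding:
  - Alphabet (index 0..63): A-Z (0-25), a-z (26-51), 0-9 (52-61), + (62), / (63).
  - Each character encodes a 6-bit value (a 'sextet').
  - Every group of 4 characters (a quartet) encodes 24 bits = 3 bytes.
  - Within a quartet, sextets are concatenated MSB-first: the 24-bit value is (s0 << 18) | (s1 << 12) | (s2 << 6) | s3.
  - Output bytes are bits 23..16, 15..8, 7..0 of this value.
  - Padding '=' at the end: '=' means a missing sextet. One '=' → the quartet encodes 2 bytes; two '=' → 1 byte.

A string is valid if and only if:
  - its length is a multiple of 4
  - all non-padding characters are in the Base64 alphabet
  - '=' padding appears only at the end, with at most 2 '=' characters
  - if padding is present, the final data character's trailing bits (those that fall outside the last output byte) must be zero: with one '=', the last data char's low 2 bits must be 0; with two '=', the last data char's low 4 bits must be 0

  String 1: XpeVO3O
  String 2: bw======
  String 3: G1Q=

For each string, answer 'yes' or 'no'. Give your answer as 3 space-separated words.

String 1: 'XpeVO3O' → invalid (len=7 not mult of 4)
String 2: 'bw======' → invalid (6 pad chars (max 2))
String 3: 'G1Q=' → valid

Answer: no no yes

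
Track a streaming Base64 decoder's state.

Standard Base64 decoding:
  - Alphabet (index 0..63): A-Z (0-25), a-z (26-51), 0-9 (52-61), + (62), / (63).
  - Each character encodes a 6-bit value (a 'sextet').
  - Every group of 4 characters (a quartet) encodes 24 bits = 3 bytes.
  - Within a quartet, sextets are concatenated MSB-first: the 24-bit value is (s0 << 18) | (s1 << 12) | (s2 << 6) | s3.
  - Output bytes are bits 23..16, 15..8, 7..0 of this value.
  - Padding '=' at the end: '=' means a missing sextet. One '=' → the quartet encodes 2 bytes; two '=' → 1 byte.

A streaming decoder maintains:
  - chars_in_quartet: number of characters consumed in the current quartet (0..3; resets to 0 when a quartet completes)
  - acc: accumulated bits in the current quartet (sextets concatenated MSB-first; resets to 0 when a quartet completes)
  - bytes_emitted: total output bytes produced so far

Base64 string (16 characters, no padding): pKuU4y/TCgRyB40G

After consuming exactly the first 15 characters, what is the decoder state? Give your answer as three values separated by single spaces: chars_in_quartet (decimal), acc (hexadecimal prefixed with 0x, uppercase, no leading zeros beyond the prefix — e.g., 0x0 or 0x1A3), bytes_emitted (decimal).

After char 0 ('p'=41): chars_in_quartet=1 acc=0x29 bytes_emitted=0
After char 1 ('K'=10): chars_in_quartet=2 acc=0xA4A bytes_emitted=0
After char 2 ('u'=46): chars_in_quartet=3 acc=0x292AE bytes_emitted=0
After char 3 ('U'=20): chars_in_quartet=4 acc=0xA4AB94 -> emit A4 AB 94, reset; bytes_emitted=3
After char 4 ('4'=56): chars_in_quartet=1 acc=0x38 bytes_emitted=3
After char 5 ('y'=50): chars_in_quartet=2 acc=0xE32 bytes_emitted=3
After char 6 ('/'=63): chars_in_quartet=3 acc=0x38CBF bytes_emitted=3
After char 7 ('T'=19): chars_in_quartet=4 acc=0xE32FD3 -> emit E3 2F D3, reset; bytes_emitted=6
After char 8 ('C'=2): chars_in_quartet=1 acc=0x2 bytes_emitted=6
After char 9 ('g'=32): chars_in_quartet=2 acc=0xA0 bytes_emitted=6
After char 10 ('R'=17): chars_in_quartet=3 acc=0x2811 bytes_emitted=6
After char 11 ('y'=50): chars_in_quartet=4 acc=0xA0472 -> emit 0A 04 72, reset; bytes_emitted=9
After char 12 ('B'=1): chars_in_quartet=1 acc=0x1 bytes_emitted=9
After char 13 ('4'=56): chars_in_quartet=2 acc=0x78 bytes_emitted=9
After char 14 ('0'=52): chars_in_quartet=3 acc=0x1E34 bytes_emitted=9

Answer: 3 0x1E34 9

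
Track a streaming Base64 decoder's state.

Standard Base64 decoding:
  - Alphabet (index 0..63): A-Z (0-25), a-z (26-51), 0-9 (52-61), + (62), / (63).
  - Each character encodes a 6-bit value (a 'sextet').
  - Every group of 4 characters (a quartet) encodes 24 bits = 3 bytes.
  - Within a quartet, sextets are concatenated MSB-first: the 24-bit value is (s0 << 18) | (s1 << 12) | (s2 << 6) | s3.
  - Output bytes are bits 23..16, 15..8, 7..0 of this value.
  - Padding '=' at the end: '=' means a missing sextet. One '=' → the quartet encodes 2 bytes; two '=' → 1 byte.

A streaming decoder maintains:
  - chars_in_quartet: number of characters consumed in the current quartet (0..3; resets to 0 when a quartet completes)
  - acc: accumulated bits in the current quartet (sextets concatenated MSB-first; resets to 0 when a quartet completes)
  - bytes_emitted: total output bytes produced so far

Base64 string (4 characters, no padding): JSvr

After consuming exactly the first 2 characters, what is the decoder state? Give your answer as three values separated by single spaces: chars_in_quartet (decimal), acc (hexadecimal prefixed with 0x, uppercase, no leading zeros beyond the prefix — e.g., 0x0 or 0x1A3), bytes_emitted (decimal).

Answer: 2 0x252 0

Derivation:
After char 0 ('J'=9): chars_in_quartet=1 acc=0x9 bytes_emitted=0
After char 1 ('S'=18): chars_in_quartet=2 acc=0x252 bytes_emitted=0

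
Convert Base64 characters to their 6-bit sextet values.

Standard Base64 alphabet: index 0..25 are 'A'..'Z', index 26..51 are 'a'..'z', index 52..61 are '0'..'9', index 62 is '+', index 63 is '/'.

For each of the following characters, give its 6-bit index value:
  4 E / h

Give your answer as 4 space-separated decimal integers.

Answer: 56 4 63 33

Derivation:
'4': 0..9 range, 52 + ord('4') − ord('0') = 56
'E': A..Z range, ord('E') − ord('A') = 4
'/': index 63
'h': a..z range, 26 + ord('h') − ord('a') = 33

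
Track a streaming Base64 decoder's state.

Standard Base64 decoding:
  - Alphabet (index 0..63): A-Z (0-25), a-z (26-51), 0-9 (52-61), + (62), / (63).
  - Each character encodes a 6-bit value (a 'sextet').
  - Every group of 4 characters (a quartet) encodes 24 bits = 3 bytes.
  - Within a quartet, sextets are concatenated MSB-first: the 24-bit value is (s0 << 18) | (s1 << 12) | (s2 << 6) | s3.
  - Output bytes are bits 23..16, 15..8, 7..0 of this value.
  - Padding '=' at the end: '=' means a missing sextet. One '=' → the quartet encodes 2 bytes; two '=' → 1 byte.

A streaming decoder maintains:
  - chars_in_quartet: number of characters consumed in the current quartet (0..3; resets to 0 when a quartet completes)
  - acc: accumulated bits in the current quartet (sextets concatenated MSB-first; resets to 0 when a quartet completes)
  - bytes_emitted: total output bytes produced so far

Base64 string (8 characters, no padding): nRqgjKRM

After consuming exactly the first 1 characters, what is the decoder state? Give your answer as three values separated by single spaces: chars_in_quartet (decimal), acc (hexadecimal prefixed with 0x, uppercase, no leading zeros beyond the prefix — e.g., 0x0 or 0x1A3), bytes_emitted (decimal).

After char 0 ('n'=39): chars_in_quartet=1 acc=0x27 bytes_emitted=0

Answer: 1 0x27 0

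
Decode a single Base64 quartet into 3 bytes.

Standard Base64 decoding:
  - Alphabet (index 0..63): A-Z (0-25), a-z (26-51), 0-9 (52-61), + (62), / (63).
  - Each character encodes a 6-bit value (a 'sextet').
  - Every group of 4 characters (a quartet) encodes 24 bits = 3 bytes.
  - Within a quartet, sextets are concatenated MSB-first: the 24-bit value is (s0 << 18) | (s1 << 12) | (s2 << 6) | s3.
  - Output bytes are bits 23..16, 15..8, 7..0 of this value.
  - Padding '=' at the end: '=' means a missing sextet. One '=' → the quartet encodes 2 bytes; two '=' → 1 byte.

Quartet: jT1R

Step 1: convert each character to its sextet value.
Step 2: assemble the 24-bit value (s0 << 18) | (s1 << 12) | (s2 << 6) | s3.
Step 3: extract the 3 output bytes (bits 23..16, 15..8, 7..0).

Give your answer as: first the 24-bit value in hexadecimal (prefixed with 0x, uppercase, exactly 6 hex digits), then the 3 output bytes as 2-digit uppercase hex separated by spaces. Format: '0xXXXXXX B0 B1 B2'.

Answer: 0x8D3D51 8D 3D 51

Derivation:
Sextets: j=35, T=19, 1=53, R=17
24-bit: (35<<18) | (19<<12) | (53<<6) | 17
      = 0x8C0000 | 0x013000 | 0x000D40 | 0x000011
      = 0x8D3D51
Bytes: (v>>16)&0xFF=8D, (v>>8)&0xFF=3D, v&0xFF=51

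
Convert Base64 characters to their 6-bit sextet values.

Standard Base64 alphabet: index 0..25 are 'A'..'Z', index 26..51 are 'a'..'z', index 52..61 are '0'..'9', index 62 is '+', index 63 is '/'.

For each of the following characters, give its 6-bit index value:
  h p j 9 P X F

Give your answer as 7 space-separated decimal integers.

'h': a..z range, 26 + ord('h') − ord('a') = 33
'p': a..z range, 26 + ord('p') − ord('a') = 41
'j': a..z range, 26 + ord('j') − ord('a') = 35
'9': 0..9 range, 52 + ord('9') − ord('0') = 61
'P': A..Z range, ord('P') − ord('A') = 15
'X': A..Z range, ord('X') − ord('A') = 23
'F': A..Z range, ord('F') − ord('A') = 5

Answer: 33 41 35 61 15 23 5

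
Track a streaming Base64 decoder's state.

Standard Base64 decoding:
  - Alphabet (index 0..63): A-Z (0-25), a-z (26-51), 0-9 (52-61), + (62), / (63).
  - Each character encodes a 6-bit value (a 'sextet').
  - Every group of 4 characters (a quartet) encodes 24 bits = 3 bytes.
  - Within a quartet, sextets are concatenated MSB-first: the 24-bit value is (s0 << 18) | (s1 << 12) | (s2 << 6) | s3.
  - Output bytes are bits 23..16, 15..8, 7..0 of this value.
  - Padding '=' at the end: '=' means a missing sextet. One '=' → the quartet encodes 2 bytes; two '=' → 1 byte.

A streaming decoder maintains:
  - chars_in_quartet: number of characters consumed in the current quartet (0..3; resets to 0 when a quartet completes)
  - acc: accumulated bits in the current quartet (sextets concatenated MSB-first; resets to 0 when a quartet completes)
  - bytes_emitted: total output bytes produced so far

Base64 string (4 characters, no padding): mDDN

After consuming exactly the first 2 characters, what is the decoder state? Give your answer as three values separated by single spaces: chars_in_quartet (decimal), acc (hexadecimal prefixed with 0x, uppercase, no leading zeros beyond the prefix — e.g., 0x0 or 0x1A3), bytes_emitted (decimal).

After char 0 ('m'=38): chars_in_quartet=1 acc=0x26 bytes_emitted=0
After char 1 ('D'=3): chars_in_quartet=2 acc=0x983 bytes_emitted=0

Answer: 2 0x983 0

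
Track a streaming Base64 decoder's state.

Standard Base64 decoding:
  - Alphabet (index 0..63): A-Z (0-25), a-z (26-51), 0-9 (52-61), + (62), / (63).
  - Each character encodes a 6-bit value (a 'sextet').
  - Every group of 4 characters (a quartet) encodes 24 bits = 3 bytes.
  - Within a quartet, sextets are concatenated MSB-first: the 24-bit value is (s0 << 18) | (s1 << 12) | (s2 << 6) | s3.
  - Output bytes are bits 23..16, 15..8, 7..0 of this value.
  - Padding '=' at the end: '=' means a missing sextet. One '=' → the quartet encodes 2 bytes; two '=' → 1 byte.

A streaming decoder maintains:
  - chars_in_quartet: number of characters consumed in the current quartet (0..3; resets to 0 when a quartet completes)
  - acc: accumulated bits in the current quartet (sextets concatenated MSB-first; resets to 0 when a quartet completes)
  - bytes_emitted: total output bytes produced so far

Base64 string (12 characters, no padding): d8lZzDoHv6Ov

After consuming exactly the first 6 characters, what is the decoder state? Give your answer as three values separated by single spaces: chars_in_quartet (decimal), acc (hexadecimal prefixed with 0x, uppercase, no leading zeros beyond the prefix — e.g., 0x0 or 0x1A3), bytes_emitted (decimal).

Answer: 2 0xCC3 3

Derivation:
After char 0 ('d'=29): chars_in_quartet=1 acc=0x1D bytes_emitted=0
After char 1 ('8'=60): chars_in_quartet=2 acc=0x77C bytes_emitted=0
After char 2 ('l'=37): chars_in_quartet=3 acc=0x1DF25 bytes_emitted=0
After char 3 ('Z'=25): chars_in_quartet=4 acc=0x77C959 -> emit 77 C9 59, reset; bytes_emitted=3
After char 4 ('z'=51): chars_in_quartet=1 acc=0x33 bytes_emitted=3
After char 5 ('D'=3): chars_in_quartet=2 acc=0xCC3 bytes_emitted=3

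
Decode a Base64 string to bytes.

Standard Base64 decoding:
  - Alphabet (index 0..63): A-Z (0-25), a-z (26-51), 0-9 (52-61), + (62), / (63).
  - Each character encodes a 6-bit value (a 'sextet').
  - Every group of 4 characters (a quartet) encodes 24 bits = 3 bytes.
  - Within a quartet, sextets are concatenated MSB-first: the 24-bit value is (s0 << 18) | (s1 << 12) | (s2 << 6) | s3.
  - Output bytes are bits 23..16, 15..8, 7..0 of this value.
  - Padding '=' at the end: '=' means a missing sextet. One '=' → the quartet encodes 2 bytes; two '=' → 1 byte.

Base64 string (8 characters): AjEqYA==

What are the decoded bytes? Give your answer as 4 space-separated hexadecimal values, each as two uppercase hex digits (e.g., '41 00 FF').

After char 0 ('A'=0): chars_in_quartet=1 acc=0x0 bytes_emitted=0
After char 1 ('j'=35): chars_in_quartet=2 acc=0x23 bytes_emitted=0
After char 2 ('E'=4): chars_in_quartet=3 acc=0x8C4 bytes_emitted=0
After char 3 ('q'=42): chars_in_quartet=4 acc=0x2312A -> emit 02 31 2A, reset; bytes_emitted=3
After char 4 ('Y'=24): chars_in_quartet=1 acc=0x18 bytes_emitted=3
After char 5 ('A'=0): chars_in_quartet=2 acc=0x600 bytes_emitted=3
Padding '==': partial quartet acc=0x600 -> emit 60; bytes_emitted=4

Answer: 02 31 2A 60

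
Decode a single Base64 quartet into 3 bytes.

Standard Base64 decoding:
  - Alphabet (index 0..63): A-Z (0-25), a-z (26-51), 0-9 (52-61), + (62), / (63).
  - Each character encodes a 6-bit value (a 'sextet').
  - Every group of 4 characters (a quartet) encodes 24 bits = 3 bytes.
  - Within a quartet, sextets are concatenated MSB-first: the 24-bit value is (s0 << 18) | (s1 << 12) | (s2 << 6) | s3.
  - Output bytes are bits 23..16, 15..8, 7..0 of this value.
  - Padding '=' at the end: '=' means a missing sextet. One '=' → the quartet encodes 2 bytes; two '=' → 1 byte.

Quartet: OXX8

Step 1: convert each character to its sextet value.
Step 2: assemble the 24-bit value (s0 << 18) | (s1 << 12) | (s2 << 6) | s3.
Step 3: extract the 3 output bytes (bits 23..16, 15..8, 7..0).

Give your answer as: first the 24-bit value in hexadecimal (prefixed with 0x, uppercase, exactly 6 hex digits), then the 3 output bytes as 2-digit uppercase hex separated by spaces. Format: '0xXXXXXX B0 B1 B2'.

Answer: 0x3975FC 39 75 FC

Derivation:
Sextets: O=14, X=23, X=23, 8=60
24-bit: (14<<18) | (23<<12) | (23<<6) | 60
      = 0x380000 | 0x017000 | 0x0005C0 | 0x00003C
      = 0x3975FC
Bytes: (v>>16)&0xFF=39, (v>>8)&0xFF=75, v&0xFF=FC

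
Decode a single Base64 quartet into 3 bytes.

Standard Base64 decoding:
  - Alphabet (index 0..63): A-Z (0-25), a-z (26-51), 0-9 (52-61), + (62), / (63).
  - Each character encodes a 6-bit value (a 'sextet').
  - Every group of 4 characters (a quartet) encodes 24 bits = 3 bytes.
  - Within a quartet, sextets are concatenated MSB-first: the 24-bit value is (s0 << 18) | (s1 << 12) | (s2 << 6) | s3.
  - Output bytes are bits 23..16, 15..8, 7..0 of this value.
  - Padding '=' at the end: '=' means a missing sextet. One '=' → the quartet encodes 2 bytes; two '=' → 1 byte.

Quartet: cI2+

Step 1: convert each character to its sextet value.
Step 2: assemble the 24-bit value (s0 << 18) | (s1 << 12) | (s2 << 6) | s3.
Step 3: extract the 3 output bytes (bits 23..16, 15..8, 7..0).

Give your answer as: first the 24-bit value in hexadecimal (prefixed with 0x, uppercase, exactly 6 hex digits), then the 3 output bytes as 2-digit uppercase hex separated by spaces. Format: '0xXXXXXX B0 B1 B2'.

Answer: 0x708DBE 70 8D BE

Derivation:
Sextets: c=28, I=8, 2=54, +=62
24-bit: (28<<18) | (8<<12) | (54<<6) | 62
      = 0x700000 | 0x008000 | 0x000D80 | 0x00003E
      = 0x708DBE
Bytes: (v>>16)&0xFF=70, (v>>8)&0xFF=8D, v&0xFF=BE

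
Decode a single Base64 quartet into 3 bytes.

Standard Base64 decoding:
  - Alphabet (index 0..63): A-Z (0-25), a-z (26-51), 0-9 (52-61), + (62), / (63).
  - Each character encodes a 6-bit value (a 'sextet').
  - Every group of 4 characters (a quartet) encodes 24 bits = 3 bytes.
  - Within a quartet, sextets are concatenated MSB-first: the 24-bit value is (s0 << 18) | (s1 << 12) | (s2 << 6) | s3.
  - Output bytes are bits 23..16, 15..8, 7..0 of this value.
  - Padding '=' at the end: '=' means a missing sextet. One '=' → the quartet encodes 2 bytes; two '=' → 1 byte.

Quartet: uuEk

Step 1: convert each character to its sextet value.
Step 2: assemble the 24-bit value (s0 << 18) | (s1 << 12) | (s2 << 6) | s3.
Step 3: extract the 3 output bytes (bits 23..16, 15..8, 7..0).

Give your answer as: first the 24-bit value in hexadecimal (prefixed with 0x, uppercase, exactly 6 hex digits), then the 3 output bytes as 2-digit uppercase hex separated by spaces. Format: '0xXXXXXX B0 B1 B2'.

Answer: 0xBAE124 BA E1 24

Derivation:
Sextets: u=46, u=46, E=4, k=36
24-bit: (46<<18) | (46<<12) | (4<<6) | 36
      = 0xB80000 | 0x02E000 | 0x000100 | 0x000024
      = 0xBAE124
Bytes: (v>>16)&0xFF=BA, (v>>8)&0xFF=E1, v&0xFF=24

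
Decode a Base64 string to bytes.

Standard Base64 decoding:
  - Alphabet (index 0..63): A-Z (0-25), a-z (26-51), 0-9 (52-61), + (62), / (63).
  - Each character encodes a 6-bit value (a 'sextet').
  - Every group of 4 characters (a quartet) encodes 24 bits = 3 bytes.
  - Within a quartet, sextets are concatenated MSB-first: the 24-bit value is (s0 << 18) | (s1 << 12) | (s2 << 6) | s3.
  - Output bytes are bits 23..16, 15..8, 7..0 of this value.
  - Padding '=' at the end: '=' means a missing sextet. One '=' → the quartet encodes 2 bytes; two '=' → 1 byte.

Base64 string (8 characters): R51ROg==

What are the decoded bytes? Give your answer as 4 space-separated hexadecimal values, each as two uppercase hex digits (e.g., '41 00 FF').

After char 0 ('R'=17): chars_in_quartet=1 acc=0x11 bytes_emitted=0
After char 1 ('5'=57): chars_in_quartet=2 acc=0x479 bytes_emitted=0
After char 2 ('1'=53): chars_in_quartet=3 acc=0x11E75 bytes_emitted=0
After char 3 ('R'=17): chars_in_quartet=4 acc=0x479D51 -> emit 47 9D 51, reset; bytes_emitted=3
After char 4 ('O'=14): chars_in_quartet=1 acc=0xE bytes_emitted=3
After char 5 ('g'=32): chars_in_quartet=2 acc=0x3A0 bytes_emitted=3
Padding '==': partial quartet acc=0x3A0 -> emit 3A; bytes_emitted=4

Answer: 47 9D 51 3A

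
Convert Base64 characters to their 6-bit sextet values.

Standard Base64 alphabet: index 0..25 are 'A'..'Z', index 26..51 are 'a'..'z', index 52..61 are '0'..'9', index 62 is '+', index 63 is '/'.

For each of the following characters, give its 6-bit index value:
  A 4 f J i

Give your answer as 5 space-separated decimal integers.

'A': A..Z range, ord('A') − ord('A') = 0
'4': 0..9 range, 52 + ord('4') − ord('0') = 56
'f': a..z range, 26 + ord('f') − ord('a') = 31
'J': A..Z range, ord('J') − ord('A') = 9
'i': a..z range, 26 + ord('i') − ord('a') = 34

Answer: 0 56 31 9 34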